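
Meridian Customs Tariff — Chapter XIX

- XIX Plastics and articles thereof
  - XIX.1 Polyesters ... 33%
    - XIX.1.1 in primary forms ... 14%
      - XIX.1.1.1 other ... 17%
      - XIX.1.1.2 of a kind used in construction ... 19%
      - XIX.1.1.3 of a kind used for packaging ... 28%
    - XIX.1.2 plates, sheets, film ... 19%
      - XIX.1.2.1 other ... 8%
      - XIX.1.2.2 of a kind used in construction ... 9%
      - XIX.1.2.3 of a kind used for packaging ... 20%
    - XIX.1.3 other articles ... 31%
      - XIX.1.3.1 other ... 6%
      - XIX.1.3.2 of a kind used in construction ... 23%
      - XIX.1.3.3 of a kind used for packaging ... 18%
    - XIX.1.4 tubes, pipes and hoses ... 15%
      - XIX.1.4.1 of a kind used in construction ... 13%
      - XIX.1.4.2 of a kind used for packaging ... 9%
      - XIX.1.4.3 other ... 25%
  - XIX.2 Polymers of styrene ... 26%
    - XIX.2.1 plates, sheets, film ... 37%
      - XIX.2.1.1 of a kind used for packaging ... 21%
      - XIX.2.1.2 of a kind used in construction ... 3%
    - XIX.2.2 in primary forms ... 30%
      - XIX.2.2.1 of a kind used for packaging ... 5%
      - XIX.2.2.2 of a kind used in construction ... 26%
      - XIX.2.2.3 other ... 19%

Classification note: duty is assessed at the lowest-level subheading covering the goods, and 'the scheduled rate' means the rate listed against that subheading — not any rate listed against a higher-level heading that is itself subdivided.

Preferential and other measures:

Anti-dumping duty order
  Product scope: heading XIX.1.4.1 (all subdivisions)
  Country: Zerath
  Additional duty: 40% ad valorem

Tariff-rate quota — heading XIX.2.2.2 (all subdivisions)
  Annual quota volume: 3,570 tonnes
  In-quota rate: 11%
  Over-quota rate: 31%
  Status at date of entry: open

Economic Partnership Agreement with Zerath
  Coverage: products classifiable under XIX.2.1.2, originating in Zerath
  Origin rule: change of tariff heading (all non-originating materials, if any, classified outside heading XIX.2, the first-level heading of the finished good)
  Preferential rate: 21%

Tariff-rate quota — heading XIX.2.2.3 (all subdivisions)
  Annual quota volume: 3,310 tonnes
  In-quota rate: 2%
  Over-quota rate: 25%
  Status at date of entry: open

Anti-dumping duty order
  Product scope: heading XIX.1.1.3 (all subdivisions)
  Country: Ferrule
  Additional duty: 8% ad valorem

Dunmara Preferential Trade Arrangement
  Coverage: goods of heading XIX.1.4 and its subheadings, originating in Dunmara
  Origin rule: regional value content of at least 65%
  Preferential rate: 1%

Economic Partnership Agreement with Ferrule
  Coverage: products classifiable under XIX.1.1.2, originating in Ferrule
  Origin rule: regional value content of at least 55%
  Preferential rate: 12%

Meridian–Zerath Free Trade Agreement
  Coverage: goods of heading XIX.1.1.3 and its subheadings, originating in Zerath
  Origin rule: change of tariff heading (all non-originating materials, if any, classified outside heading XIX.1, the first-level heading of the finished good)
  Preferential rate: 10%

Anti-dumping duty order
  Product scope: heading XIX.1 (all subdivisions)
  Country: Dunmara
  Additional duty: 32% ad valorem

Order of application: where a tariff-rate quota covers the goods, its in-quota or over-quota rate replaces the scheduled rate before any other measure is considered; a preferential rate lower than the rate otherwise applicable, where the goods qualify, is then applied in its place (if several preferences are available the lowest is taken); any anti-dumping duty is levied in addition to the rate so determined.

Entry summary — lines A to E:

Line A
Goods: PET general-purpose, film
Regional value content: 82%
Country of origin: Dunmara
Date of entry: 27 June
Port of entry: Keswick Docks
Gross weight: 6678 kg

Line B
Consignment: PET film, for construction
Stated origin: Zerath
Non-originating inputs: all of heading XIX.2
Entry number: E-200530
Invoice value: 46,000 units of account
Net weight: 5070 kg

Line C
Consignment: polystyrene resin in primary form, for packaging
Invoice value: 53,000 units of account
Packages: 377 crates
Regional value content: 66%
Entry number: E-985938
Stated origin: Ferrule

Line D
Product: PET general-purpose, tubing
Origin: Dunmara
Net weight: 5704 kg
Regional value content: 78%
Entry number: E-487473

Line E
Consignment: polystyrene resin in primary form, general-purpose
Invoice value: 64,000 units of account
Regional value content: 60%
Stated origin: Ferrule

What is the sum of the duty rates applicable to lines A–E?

89%

Line A: PET → XIX.1; film → XIX.1.2; general-purpose → XIX.1.2.1. Scheduled 8%. Dunmara agreement on XIX.1.4: XIX.1.2.1 not covered; anti-dumping (Dunmara, XIX.1): +32%; total 8% + 32% = 40%. → 40%.
Line B: PET → XIX.1; film → XIX.1.2; for construction → XIX.1.2.2. Scheduled 9%. Zerath agreement on XIX.2.1.2: XIX.1.2.2 not covered; Zerath agreement on XIX.1.1.3: XIX.1.2.2 not covered. → 9%.
Line C: polystyrene → XIX.2; resin in primary form → XIX.2.2; for packaging → XIX.2.2.1. Scheduled 5%. Ferrule agreement on XIX.1.1.2: XIX.2.2.1 not covered. → 5%.
Line D: PET → XIX.1; tubing → XIX.1.4; general-purpose → XIX.1.4.3. Scheduled 25%. Dunmara agreement on XIX.1.4: RVC ≥ 65% → 1% available; preferential 1%; anti-dumping (Dunmara, XIX.1): +32%; total 1% + 32% = 33%. → 33%.
Line E: polystyrene → XIX.2; resin in primary form → XIX.2.2; general-purpose → XIX.2.2.3. Scheduled 19%. quota on XIX.2.2.3 open → in-quota 2%; Ferrule agreement on XIX.1.1.2: XIX.2.2.3 not covered. → 2%.
Sum: 40% + 9% + 5% + 33% + 2% = 89%.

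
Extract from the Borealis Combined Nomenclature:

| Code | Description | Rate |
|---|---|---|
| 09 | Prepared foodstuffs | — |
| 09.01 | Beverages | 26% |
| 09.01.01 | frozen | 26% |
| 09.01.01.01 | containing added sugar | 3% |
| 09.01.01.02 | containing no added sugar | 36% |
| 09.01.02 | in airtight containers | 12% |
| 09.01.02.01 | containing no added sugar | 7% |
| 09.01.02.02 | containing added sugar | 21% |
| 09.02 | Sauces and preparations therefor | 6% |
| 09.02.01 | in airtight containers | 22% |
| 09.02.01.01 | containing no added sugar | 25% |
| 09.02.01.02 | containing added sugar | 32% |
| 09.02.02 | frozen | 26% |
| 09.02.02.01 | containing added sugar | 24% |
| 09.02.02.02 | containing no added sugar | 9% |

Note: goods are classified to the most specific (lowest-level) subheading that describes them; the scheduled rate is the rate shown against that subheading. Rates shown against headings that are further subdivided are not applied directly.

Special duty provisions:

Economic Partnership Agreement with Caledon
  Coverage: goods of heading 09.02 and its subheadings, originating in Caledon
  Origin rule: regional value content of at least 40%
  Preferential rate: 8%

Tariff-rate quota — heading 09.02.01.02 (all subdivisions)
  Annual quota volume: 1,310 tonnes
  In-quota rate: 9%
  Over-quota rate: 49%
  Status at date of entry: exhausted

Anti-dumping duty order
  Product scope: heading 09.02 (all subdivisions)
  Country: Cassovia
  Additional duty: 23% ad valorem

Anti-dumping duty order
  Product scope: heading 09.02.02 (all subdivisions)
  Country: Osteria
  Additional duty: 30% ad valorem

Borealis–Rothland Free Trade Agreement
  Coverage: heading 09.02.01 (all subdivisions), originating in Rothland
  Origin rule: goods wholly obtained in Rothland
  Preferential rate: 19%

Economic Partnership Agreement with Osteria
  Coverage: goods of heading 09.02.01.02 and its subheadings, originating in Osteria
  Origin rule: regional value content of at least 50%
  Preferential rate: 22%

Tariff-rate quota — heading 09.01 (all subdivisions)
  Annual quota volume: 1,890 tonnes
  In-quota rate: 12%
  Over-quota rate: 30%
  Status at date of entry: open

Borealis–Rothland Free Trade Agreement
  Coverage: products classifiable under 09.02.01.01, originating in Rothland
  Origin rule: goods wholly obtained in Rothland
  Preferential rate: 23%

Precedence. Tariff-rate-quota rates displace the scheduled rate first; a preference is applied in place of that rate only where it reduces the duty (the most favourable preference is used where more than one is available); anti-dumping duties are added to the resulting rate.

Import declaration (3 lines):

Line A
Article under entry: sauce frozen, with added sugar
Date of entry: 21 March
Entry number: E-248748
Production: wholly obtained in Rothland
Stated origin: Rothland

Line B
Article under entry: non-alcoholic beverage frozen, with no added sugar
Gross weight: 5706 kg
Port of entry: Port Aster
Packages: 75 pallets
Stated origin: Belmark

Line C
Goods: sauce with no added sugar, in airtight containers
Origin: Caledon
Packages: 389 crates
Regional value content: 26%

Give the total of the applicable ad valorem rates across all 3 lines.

Line A: sauce → 09.02; frozen → 09.02.02; with added sugar → 09.02.02.01. Scheduled 24%. Rothland agreement on 09.02.01: 09.02.02.01 not covered; Rothland agreement on 09.02.01.01: 09.02.02.01 not covered. → 24%.
Line B: non-alcoholic beverage → 09.01; frozen → 09.01.01; with no added sugar → 09.01.01.02. Scheduled 36%. quota on 09.01 open → in-quota 12%. → 12%.
Line C: sauce → 09.02; in airtight containers → 09.02.01; with no added sugar → 09.02.01.01. Scheduled 25%. Caledon agreement on 09.02: RVC < 40%. → 25%.
Sum: 24% + 12% + 25% = 61%.

61%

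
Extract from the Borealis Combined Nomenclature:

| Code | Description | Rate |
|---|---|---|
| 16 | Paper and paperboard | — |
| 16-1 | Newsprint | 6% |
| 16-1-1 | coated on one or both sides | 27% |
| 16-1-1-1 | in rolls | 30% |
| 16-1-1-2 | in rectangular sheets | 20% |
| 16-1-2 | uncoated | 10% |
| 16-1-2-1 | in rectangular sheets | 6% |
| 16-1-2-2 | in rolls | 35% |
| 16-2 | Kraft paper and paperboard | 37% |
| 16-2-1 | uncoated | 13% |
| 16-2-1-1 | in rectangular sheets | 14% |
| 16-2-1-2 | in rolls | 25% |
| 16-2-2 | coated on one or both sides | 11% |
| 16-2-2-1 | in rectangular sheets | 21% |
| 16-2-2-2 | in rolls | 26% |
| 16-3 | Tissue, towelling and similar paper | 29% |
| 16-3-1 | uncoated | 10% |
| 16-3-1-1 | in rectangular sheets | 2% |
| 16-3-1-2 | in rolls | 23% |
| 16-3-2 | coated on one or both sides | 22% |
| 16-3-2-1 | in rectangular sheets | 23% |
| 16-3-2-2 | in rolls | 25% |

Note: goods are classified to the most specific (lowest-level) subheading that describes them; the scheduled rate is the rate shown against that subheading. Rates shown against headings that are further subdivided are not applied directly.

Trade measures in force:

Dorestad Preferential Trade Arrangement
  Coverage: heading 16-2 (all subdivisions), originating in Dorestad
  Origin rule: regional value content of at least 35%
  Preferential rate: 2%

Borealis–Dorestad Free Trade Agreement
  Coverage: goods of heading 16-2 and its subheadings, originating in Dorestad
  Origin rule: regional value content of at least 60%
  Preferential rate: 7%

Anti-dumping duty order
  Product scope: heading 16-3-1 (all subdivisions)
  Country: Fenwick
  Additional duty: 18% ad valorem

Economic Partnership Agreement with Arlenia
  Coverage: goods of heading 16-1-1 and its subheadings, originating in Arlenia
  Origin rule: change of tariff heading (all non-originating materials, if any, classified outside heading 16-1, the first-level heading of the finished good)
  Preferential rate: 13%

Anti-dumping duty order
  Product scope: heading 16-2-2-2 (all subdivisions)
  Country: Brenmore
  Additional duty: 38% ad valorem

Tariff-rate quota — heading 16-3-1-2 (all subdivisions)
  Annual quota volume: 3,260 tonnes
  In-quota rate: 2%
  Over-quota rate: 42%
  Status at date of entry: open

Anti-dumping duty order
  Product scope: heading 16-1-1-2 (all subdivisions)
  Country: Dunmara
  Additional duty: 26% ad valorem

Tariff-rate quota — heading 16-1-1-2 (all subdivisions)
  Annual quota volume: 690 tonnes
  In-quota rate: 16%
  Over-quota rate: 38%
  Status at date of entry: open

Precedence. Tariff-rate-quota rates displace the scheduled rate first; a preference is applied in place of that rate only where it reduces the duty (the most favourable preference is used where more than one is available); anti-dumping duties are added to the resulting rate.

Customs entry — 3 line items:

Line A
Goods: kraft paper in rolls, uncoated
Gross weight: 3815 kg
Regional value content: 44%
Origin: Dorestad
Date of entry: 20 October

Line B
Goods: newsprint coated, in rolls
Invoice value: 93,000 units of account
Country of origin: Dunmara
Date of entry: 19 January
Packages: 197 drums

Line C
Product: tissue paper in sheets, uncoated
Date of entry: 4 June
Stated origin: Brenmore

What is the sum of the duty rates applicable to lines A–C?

Line A: kraft paper → 16-2; uncoated → 16-2-1; in rolls → 16-2-1-2. Scheduled 25%. Dorestad agreement on 16-2: RVC ≥ 35% → 2% available; Dorestad agreement on 16-2: RVC < 60%; preferential 2%. → 2%.
Line B: newsprint → 16-1; coated → 16-1-1; in rolls → 16-1-1-1. Scheduled 30%. No special measure applies. → 30%.
Line C: tissue paper → 16-3; uncoated → 16-3-1; in sheets → 16-3-1-1. Scheduled 2%. No special measure applies. → 2%.
Sum: 2% + 30% + 2% = 34%.

34%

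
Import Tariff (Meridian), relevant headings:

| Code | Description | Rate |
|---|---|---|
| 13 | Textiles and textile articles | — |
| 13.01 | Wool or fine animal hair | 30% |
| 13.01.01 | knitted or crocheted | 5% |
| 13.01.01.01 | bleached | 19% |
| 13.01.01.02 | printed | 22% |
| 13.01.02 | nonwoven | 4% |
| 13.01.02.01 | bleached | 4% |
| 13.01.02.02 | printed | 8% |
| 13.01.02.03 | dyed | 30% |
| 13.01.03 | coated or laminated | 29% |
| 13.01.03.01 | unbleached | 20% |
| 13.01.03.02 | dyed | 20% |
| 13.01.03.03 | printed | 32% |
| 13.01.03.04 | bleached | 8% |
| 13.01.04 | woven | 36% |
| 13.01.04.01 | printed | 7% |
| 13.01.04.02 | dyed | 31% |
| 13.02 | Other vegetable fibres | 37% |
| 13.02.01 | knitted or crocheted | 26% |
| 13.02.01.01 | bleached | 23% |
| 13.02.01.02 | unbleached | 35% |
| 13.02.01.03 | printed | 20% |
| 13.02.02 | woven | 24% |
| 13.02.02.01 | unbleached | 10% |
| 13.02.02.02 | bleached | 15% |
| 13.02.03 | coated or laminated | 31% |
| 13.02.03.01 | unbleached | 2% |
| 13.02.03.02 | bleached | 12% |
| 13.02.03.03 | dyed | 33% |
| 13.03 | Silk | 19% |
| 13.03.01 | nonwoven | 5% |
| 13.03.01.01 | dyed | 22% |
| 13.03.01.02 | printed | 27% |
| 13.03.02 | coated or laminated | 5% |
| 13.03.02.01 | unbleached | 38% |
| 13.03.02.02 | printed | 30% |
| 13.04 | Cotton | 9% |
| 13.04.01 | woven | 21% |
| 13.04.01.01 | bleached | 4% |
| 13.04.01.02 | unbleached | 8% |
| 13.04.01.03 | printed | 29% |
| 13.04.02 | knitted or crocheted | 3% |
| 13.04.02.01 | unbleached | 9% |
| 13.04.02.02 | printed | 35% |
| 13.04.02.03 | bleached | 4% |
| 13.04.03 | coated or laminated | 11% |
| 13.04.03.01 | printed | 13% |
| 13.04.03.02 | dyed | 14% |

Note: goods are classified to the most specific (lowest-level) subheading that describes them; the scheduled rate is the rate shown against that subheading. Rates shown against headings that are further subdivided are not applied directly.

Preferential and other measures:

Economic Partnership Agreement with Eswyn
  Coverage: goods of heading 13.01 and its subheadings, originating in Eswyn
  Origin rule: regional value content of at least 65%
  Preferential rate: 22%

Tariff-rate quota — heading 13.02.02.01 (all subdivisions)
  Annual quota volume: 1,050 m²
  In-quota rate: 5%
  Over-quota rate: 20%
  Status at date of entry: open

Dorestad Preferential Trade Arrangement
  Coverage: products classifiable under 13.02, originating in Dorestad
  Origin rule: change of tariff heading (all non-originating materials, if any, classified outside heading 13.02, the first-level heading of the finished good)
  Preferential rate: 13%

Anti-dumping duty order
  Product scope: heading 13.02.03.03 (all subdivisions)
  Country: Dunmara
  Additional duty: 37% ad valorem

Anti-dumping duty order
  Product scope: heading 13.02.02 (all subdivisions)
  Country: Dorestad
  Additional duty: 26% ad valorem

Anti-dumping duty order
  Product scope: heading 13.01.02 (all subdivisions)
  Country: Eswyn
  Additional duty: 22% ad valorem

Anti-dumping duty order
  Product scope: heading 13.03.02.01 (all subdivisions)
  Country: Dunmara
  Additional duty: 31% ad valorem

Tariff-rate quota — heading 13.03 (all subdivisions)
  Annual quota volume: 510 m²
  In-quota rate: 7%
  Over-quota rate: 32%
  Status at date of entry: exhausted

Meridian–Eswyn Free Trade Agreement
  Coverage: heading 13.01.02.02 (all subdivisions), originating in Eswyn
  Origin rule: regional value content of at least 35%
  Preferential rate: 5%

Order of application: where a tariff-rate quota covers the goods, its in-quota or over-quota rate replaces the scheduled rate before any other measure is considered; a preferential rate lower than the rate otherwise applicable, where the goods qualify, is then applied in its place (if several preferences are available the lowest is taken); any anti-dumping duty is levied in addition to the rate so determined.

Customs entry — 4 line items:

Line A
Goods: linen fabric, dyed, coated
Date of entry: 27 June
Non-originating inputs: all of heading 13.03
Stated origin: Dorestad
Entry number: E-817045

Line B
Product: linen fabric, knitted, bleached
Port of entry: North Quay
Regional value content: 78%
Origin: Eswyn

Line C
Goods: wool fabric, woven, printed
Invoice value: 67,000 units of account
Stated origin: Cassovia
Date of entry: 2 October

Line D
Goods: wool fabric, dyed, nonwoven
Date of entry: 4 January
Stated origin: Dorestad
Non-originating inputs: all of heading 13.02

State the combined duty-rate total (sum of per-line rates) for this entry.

73%

Line A: linen → 13.02; coated → 13.02.03; dyed → 13.02.03.03. Scheduled 33%. Dorestad agreement on 13.02: CTH met → 13% available; preferential 13%. → 13%.
Line B: linen → 13.02; knitted → 13.02.01; bleached → 13.02.01.01. Scheduled 23%. Eswyn agreement on 13.01: 13.02.01.01 not covered; Eswyn agreement on 13.01.02.02: 13.02.01.01 not covered. → 23%.
Line C: wool → 13.01; woven → 13.01.04; printed → 13.01.04.01. Scheduled 7%. No special measure applies. → 7%.
Line D: wool → 13.01; nonwoven → 13.01.02; dyed → 13.01.02.03. Scheduled 30%. Dorestad agreement on 13.02: 13.01.02.03 not covered. → 30%.
Sum: 13% + 23% + 7% + 30% = 73%.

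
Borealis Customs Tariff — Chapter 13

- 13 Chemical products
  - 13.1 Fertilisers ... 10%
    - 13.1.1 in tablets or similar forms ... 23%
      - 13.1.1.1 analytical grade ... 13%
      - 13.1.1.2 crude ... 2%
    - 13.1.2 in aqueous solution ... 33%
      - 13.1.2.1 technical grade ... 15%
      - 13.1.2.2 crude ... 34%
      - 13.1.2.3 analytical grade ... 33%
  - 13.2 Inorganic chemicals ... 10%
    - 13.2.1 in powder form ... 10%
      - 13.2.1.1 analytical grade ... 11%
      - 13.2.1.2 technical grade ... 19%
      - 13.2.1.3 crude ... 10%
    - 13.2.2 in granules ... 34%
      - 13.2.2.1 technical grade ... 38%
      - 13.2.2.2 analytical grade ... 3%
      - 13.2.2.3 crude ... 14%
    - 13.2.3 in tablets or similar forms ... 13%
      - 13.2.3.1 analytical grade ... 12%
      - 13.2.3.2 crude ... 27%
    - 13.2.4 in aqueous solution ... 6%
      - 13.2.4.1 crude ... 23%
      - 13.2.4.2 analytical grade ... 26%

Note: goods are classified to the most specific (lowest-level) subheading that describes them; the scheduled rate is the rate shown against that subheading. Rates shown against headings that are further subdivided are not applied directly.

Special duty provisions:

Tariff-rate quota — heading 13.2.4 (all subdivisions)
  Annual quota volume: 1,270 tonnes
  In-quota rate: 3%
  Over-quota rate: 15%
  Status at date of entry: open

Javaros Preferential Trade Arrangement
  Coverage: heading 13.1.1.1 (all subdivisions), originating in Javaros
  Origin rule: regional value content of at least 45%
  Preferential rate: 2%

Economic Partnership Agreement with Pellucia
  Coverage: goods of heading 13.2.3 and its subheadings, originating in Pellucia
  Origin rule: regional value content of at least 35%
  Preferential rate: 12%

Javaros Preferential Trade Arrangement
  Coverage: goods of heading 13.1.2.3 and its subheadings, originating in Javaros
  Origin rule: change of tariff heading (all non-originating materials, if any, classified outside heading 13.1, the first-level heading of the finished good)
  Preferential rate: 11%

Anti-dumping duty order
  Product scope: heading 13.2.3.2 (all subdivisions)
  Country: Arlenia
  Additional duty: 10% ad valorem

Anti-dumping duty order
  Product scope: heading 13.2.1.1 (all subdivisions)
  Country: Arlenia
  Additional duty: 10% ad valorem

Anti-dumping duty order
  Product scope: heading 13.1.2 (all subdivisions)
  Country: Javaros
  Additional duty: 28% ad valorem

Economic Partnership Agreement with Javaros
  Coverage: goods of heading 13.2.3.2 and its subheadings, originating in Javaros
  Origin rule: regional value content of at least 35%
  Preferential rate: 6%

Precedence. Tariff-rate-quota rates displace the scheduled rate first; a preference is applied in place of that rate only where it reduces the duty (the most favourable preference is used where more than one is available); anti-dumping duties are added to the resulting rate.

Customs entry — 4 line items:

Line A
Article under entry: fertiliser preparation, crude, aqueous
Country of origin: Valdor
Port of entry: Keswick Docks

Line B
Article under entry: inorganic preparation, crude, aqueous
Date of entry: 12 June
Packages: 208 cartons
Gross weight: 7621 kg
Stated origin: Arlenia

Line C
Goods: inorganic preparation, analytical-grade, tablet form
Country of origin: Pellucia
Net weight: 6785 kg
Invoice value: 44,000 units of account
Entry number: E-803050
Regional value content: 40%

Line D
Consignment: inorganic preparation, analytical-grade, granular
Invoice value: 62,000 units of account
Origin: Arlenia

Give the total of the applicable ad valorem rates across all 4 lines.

Line A: fertiliser → 13.1; aqueous → 13.1.2; crude → 13.1.2.2. Scheduled 34%. No special measure applies. → 34%.
Line B: inorganic → 13.2; aqueous → 13.2.4; crude → 13.2.4.1. Scheduled 23%. quota on 13.2.4 open → in-quota 3%. → 3%.
Line C: inorganic → 13.2; tablet form → 13.2.3; analytical-grade → 13.2.3.1. Scheduled 12%. Pellucia agreement on 13.2.3: RVC ≥ 35% → 12% available; preference 12% not lower than 12% → no reduction. → 12%.
Line D: inorganic → 13.2; granular → 13.2.2; analytical-grade → 13.2.2.2. Scheduled 3%. No special measure applies. → 3%.
Sum: 34% + 3% + 12% + 3% = 52%.

52%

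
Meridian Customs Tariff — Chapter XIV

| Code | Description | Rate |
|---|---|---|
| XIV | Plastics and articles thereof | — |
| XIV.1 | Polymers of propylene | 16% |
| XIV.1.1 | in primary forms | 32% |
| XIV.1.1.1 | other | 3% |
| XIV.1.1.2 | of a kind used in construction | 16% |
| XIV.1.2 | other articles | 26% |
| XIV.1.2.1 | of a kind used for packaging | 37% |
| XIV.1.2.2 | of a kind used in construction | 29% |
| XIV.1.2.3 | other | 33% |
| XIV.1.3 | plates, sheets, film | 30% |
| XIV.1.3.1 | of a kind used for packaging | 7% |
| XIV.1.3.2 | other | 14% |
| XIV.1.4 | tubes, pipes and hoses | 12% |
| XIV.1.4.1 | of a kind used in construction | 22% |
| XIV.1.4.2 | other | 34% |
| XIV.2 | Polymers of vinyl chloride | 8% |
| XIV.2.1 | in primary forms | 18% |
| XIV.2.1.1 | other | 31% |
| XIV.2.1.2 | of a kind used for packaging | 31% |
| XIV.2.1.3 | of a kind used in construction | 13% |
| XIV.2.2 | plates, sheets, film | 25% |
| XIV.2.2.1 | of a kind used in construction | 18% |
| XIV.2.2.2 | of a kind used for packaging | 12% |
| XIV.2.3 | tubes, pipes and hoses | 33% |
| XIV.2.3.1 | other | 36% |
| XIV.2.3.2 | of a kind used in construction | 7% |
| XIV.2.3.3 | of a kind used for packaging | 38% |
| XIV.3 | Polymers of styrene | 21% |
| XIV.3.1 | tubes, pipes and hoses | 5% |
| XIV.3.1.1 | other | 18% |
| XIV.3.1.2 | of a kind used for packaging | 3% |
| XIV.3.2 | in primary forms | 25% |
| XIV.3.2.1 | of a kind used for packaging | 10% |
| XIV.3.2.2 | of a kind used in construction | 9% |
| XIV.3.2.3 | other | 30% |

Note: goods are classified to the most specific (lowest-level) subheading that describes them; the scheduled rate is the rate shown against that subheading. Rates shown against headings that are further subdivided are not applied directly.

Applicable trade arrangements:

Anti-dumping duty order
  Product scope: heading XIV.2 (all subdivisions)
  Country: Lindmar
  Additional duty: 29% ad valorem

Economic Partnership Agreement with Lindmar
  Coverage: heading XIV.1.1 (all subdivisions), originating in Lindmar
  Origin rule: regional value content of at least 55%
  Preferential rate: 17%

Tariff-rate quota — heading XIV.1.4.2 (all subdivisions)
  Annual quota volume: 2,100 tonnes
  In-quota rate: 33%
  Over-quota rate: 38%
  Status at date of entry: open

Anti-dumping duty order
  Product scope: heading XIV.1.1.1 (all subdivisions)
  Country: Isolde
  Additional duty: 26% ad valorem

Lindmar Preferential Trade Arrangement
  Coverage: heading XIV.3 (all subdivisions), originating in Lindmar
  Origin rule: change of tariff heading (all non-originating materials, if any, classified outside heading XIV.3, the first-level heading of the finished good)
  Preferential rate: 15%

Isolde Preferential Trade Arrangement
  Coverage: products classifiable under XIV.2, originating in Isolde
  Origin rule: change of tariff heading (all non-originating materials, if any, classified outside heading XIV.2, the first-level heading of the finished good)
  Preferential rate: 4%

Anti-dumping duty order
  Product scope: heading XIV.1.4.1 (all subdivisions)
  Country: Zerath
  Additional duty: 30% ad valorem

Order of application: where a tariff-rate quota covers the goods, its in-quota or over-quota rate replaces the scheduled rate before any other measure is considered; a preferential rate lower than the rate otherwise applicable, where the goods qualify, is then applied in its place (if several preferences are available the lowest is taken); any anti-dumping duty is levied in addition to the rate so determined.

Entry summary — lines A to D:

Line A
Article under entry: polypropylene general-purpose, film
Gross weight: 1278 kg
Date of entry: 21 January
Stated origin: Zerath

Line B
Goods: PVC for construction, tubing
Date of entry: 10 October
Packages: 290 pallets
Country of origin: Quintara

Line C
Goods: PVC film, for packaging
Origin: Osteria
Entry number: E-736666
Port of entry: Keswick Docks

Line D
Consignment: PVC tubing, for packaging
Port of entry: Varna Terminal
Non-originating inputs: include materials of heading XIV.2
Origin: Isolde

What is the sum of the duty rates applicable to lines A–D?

71%

Line A: polypropylene → XIV.1; film → XIV.1.3; general-purpose → XIV.1.3.2. Scheduled 14%. No special measure applies. → 14%.
Line B: PVC → XIV.2; tubing → XIV.2.3; for construction → XIV.2.3.2. Scheduled 7%. No special measure applies. → 7%.
Line C: PVC → XIV.2; film → XIV.2.2; for packaging → XIV.2.2.2. Scheduled 12%. No special measure applies. → 12%.
Line D: PVC → XIV.2; tubing → XIV.2.3; for packaging → XIV.2.3.3. Scheduled 38%. Isolde agreement on XIV.2: CTH not met. → 38%.
Sum: 14% + 7% + 12% + 38% = 71%.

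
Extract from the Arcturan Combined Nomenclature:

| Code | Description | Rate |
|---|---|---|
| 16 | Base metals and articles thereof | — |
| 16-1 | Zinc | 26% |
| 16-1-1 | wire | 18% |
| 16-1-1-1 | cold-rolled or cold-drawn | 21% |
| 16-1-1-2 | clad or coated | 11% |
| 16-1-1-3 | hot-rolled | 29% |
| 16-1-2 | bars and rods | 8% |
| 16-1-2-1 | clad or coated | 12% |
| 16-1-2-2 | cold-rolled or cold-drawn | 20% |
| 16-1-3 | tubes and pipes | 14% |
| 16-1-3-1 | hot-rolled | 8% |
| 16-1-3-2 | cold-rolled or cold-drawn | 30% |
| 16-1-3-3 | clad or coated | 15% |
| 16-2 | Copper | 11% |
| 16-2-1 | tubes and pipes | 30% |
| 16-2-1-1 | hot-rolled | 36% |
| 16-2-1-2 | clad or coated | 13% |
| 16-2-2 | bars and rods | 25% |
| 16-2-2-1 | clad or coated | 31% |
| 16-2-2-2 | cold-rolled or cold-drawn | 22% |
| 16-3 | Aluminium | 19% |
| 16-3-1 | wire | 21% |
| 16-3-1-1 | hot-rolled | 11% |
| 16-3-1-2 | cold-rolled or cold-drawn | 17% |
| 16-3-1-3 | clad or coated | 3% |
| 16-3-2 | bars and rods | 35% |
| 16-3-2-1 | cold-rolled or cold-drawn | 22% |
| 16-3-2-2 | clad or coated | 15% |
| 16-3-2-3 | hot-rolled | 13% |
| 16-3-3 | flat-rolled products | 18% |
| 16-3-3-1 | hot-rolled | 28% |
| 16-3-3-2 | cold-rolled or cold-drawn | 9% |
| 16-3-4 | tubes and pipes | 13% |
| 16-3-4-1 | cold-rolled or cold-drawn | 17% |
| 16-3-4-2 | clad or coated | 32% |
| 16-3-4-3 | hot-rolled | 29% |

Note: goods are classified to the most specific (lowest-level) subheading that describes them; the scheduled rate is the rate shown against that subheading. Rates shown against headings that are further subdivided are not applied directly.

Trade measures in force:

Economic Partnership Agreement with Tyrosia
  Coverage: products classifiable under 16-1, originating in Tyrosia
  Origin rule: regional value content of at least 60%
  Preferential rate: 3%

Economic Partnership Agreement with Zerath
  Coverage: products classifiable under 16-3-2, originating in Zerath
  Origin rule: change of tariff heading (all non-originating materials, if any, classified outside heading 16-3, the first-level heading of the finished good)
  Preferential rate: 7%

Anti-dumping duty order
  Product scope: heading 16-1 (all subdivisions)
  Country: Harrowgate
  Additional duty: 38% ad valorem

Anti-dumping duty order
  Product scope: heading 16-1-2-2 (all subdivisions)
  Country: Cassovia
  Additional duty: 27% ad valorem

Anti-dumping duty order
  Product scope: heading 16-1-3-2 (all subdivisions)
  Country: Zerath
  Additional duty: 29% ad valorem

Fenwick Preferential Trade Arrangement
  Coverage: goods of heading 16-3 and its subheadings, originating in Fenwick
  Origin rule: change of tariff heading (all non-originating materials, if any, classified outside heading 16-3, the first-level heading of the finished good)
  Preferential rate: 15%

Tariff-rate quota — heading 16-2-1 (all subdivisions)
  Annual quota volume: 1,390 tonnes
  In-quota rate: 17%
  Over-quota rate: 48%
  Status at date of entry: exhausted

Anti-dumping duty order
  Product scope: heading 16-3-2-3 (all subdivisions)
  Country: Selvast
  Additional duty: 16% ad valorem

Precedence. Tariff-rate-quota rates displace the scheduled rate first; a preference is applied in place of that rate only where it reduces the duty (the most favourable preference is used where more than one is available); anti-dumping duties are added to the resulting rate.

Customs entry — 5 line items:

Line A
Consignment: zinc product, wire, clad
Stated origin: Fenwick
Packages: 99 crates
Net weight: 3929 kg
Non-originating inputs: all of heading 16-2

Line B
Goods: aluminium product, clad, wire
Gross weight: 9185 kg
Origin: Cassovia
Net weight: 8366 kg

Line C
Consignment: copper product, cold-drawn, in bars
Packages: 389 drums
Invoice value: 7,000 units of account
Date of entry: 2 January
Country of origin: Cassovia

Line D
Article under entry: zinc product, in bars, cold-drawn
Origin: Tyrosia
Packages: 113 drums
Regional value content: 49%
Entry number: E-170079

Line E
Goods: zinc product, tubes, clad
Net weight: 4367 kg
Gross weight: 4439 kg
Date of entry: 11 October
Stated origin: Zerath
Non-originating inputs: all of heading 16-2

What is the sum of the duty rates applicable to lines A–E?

Line A: zinc → 16-1; wire → 16-1-1; clad → 16-1-1-2. Scheduled 11%. Fenwick agreement on 16-3: 16-1-1-2 not covered. → 11%.
Line B: aluminium → 16-3; wire → 16-3-1; clad → 16-3-1-3. Scheduled 3%. No special measure applies. → 3%.
Line C: copper → 16-2; in bars → 16-2-2; cold-drawn → 16-2-2-2. Scheduled 22%. No special measure applies. → 22%.
Line D: zinc → 16-1; in bars → 16-1-2; cold-drawn → 16-1-2-2. Scheduled 20%. Tyrosia agreement on 16-1: RVC < 60%. → 20%.
Line E: zinc → 16-1; tubes → 16-1-3; clad → 16-1-3-3. Scheduled 15%. Zerath agreement on 16-3-2: 16-1-3-3 not covered. → 15%.
Sum: 11% + 3% + 22% + 20% + 15% = 71%.

71%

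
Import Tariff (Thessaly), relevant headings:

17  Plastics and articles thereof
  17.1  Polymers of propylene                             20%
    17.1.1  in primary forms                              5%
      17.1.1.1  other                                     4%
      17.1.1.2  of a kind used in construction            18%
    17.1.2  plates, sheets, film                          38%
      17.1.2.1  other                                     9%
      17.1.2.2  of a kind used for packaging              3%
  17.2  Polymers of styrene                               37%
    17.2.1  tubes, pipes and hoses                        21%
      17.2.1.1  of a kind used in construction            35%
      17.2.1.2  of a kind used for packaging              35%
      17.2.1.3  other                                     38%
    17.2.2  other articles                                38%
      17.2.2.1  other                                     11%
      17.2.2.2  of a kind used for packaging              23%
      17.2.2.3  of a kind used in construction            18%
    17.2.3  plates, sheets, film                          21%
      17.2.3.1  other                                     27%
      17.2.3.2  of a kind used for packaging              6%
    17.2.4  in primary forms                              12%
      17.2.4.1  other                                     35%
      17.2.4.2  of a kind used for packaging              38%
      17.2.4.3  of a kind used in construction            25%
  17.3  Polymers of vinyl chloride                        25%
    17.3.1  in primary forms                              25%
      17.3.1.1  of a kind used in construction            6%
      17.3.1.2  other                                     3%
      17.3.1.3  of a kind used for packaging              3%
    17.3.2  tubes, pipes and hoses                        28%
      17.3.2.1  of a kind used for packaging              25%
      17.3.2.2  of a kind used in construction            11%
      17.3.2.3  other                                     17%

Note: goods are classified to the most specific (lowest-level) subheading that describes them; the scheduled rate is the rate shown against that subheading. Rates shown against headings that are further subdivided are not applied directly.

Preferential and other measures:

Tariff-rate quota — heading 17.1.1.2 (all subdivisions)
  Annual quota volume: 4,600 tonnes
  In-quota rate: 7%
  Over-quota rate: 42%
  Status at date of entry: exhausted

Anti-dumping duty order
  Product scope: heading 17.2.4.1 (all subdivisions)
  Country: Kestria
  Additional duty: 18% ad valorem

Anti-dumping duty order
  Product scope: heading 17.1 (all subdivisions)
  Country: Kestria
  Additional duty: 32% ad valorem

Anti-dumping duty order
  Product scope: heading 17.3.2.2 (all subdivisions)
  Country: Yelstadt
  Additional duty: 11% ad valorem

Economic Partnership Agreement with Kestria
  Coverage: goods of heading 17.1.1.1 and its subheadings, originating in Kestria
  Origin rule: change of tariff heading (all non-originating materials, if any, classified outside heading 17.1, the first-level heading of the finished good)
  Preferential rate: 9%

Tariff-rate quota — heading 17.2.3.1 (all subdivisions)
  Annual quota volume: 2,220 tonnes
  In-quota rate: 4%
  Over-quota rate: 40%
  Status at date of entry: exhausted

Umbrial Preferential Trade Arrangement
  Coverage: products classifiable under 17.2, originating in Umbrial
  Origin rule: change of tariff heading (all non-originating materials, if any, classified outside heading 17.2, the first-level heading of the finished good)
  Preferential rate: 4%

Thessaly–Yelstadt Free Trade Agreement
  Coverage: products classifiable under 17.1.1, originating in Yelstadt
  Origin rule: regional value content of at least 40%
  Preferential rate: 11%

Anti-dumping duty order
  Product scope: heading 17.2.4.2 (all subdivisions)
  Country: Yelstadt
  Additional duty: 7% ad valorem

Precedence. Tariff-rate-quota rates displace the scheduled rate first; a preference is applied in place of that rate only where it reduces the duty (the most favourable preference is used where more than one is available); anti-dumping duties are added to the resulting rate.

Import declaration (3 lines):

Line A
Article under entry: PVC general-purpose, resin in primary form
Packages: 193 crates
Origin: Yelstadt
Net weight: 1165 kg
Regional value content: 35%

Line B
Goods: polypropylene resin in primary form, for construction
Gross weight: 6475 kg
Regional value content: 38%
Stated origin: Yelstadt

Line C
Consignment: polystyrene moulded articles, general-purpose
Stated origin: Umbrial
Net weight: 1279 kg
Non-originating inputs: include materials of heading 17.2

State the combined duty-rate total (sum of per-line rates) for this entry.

Line A: PVC → 17.3; resin in primary form → 17.3.1; general-purpose → 17.3.1.2. Scheduled 3%. Yelstadt agreement on 17.1.1: 17.3.1.2 not covered. → 3%.
Line B: polypropylene → 17.1; resin in primary form → 17.1.1; for construction → 17.1.1.2. Scheduled 18%. quota on 17.1.1.2 exhausted → over-quota 42%; Yelstadt agreement on 17.1.1: RVC < 40%. → 42%.
Line C: polystyrene → 17.2; moulded articles → 17.2.2; general-purpose → 17.2.2.1. Scheduled 11%. Umbrial agreement on 17.2: CTH not met. → 11%.
Sum: 3% + 42% + 11% = 56%.

56%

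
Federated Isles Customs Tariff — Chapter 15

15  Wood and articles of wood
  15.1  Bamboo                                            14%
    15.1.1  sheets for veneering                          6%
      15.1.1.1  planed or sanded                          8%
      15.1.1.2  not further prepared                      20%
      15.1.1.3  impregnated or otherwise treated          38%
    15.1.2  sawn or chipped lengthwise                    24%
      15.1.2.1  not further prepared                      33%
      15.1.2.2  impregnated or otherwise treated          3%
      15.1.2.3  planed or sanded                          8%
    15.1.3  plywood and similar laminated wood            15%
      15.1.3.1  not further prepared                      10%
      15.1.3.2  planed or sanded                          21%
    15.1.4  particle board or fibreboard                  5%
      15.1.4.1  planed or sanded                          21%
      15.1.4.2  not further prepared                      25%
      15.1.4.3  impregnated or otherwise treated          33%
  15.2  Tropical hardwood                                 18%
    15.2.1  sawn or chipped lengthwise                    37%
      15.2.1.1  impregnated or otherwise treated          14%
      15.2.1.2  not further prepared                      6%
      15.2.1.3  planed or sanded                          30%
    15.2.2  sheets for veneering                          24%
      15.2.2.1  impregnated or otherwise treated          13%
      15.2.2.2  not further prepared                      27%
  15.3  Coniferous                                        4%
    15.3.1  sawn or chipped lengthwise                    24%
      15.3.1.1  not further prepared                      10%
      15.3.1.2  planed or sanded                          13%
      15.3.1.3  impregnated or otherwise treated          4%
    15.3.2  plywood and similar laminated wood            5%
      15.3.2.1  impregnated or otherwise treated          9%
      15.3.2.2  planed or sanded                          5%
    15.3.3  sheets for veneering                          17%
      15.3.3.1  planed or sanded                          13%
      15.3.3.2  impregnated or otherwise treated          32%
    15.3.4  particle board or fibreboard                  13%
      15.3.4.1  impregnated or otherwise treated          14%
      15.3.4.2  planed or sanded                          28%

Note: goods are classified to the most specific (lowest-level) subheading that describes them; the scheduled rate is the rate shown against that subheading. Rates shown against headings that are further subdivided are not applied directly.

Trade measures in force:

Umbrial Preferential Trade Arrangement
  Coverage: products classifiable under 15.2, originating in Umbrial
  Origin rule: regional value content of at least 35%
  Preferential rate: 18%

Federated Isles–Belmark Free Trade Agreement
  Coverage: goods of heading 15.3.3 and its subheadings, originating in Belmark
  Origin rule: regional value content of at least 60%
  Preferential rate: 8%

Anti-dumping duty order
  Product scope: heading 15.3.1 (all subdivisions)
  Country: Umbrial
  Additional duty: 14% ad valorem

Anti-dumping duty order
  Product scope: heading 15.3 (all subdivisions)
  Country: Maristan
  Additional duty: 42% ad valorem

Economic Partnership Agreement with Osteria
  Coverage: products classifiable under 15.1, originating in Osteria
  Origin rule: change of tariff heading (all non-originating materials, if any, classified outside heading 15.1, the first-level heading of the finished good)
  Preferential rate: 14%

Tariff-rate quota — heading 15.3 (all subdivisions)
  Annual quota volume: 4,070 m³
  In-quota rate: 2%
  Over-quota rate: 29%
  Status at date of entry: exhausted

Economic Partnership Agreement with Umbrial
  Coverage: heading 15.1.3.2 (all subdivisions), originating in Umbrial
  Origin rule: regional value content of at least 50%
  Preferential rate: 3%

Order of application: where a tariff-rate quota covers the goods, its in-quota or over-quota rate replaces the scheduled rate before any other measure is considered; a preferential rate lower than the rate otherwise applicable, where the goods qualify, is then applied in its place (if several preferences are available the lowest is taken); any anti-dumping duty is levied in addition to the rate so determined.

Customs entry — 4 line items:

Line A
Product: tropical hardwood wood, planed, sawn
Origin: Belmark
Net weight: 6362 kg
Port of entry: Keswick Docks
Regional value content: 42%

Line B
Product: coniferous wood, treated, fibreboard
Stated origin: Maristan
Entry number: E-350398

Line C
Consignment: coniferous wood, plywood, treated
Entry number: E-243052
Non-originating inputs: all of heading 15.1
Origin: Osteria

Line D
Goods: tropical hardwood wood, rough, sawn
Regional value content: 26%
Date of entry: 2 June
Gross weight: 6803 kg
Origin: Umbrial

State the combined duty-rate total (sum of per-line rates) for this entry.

136%

Line A: tropical hardwood → 15.2; sawn → 15.2.1; planed → 15.2.1.3. Scheduled 30%. Belmark agreement on 15.3.3: 15.2.1.3 not covered. → 30%.
Line B: coniferous → 15.3; fibreboard → 15.3.4; treated → 15.3.4.1. Scheduled 14%. quota on 15.3 exhausted → over-quota 29%; anti-dumping (Maristan, 15.3): +42%; total 29% + 42% = 71%. → 71%.
Line C: coniferous → 15.3; plywood → 15.3.2; treated → 15.3.2.1. Scheduled 9%. quota on 15.3 exhausted → over-quota 29%; Osteria agreement on 15.1: 15.3.2.1 not covered. → 29%.
Line D: tropical hardwood → 15.2; sawn → 15.2.1; rough → 15.2.1.2. Scheduled 6%. Umbrial agreement on 15.2: RVC < 35%; Umbrial agreement on 15.1.3.2: 15.2.1.2 not covered. → 6%.
Sum: 30% + 71% + 29% + 6% = 136%.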